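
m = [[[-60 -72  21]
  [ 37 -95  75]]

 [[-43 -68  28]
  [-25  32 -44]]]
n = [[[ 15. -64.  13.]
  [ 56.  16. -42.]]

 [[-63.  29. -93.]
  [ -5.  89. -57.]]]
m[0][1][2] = 75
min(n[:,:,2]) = -93.0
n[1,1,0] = -5.0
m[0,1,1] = -95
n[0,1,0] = 56.0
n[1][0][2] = -93.0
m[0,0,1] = -72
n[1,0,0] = -63.0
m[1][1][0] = -25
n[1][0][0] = -63.0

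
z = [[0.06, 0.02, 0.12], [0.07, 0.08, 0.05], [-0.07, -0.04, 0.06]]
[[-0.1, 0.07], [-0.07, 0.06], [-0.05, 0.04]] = z @ [[0.27, -0.38], [-0.59, 0.63], [-0.91, 0.66]]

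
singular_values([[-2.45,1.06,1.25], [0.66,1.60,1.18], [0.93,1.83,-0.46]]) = [3.03, 2.7, 1.0]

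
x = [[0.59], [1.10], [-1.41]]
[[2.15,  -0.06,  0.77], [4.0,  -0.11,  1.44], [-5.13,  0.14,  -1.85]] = x @[[3.64, -0.1, 1.31]]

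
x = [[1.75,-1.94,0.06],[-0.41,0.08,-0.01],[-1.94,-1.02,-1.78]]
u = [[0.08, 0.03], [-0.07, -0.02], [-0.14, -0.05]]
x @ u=[[0.27, 0.09], [-0.04, -0.01], [0.17, 0.05]]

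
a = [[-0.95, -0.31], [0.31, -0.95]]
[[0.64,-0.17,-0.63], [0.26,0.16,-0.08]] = a@ [[-0.53, 0.21, 0.58], [-0.45, -0.1, 0.27]]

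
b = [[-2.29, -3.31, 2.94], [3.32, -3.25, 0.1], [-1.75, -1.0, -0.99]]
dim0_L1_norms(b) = [7.36, 7.56, 4.03]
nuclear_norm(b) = 11.64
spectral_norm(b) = 5.23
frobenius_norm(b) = 7.18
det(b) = -44.38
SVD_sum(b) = [[-0.55, -3.97, 2.18], [-0.30, -2.15, 1.18], [-0.07, -0.53, 0.29]] + [[-1.86,0.48,0.4], [3.72,-0.95,-0.79], [-1.16,0.3,0.25]] + [[0.12, 0.18, 0.36], [-0.1, -0.15, -0.29], [-0.52, -0.77, -1.53]]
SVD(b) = [[0.87,-0.43,-0.23],[0.47,0.86,0.18],[0.12,-0.27,0.96]] @ diag([5.22504311268881, 4.549088058561049, 1.867089260319529]) @ [[-0.12, -0.87, 0.48], [0.95, -0.24, -0.20], [-0.29, -0.43, -0.85]]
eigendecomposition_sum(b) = [[-1.23+2.03j, (-1.55-1.08j), (1.66+0.49j)], [1.32+1.47j, (-1.23+0.98j), (0.79-1.21j)], [-1.26+0.15j, (-0.06-1j), (0.34+0.86j)]] + [[(-1.23-2.03j),  -1.55+1.08j,  1.66-0.49j], [1.32-1.47j,  -1.23-0.98j,  (0.79+1.21j)], [-1.26-0.15j,  -0.06+1.00j,  0.34-0.86j]] + [[(0.18-0j), (-0.2-0j), (-0.38-0j)], [(0.68-0j), (-0.78-0j), (-1.49-0j)], [0.76-0.00j, (-0.88-0j), -1.67-0.00j]]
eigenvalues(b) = [(-2.13+3.87j), (-2.13-3.87j), (-2.28+0j)]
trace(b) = -6.53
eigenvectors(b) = [[0.71+0.00j, 0.71-0.00j, (0.17+0j)], [0.17-0.57j, (0.17+0.57j), 0.65+0.00j], [0.23+0.30j, (0.23-0.3j), 0.74+0.00j]]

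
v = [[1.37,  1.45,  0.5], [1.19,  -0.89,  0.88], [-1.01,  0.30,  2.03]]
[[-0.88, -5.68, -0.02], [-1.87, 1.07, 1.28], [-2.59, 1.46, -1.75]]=v @ [[-0.33, -1.43, 0.83], [0.21, -2.71, -0.68], [-1.47, 0.41, -0.35]]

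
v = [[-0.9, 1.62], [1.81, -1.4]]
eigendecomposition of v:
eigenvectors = [[0.74,-0.63],  [0.67,0.77]]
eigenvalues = [0.58, -2.88]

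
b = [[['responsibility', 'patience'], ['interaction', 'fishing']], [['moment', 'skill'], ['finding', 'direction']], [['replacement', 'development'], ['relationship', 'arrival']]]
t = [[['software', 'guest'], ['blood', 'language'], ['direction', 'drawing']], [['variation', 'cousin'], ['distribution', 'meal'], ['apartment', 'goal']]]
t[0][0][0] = 'software'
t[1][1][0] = 'distribution'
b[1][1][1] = 'direction'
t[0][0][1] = 'guest'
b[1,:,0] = ['moment', 'finding']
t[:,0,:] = [['software', 'guest'], ['variation', 'cousin']]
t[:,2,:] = [['direction', 'drawing'], ['apartment', 'goal']]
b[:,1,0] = ['interaction', 'finding', 'relationship']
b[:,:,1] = [['patience', 'fishing'], ['skill', 'direction'], ['development', 'arrival']]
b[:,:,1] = [['patience', 'fishing'], ['skill', 'direction'], ['development', 'arrival']]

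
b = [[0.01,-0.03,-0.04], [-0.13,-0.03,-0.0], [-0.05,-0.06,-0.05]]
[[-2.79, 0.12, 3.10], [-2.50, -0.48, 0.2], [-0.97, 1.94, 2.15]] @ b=[[-0.20,-0.11,-0.04],[0.03,0.08,0.09],[-0.37,-0.16,-0.07]]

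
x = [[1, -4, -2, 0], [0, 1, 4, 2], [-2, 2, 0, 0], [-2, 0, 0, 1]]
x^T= [[1, 0, -2, -2], [-4, 1, 2, 0], [-2, 4, 0, 0], [0, 2, 0, 1]]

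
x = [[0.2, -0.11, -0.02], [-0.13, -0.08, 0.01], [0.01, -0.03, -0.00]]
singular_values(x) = [0.25, 0.13, 0.0]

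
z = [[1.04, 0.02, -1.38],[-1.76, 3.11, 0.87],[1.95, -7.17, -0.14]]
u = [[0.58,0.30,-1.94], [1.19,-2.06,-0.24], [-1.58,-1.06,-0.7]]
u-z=[[-0.46, 0.28, -0.56], [2.95, -5.17, -1.11], [-3.53, 6.11, -0.56]]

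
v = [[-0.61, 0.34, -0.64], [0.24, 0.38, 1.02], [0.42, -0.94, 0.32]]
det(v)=-0.293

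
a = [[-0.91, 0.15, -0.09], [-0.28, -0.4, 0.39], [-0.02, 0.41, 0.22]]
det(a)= 0.245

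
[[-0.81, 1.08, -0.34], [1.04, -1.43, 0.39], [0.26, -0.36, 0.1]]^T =[[-0.81,1.04,0.26], [1.08,-1.43,-0.36], [-0.34,0.39,0.10]]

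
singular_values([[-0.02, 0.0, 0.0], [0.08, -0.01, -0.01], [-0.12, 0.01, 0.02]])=[0.15, 0.0, 0.0]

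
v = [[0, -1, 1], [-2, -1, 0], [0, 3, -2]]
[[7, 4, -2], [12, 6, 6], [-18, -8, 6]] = v @ [[-4, -3, -4], [-4, 0, 2], [3, 4, 0]]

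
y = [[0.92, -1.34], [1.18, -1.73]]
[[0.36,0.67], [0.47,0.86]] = y@[[0.28, 0.52], [-0.08, -0.14]]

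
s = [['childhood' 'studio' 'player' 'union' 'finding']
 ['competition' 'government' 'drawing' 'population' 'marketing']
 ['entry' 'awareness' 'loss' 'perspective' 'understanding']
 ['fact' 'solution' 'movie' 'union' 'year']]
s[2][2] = 'loss'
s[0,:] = ['childhood', 'studio', 'player', 'union', 'finding']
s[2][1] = 'awareness'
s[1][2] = 'drawing'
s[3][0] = 'fact'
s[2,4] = 'understanding'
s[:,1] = ['studio', 'government', 'awareness', 'solution']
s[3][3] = 'union'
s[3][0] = 'fact'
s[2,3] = 'perspective'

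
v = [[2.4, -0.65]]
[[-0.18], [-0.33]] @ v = [[-0.43, 0.12],[-0.79, 0.21]]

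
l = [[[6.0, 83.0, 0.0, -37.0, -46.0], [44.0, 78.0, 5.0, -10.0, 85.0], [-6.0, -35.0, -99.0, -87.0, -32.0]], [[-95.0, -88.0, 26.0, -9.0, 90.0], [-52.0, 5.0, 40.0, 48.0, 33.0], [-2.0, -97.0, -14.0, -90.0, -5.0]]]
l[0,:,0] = [6.0, 44.0, -6.0]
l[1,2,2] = -14.0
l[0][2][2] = -99.0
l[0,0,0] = 6.0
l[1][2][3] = -90.0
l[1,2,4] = -5.0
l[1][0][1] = -88.0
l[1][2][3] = -90.0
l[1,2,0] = -2.0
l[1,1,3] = 48.0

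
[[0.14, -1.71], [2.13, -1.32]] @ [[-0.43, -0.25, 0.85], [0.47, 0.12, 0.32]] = [[-0.86, -0.24, -0.43], [-1.54, -0.69, 1.39]]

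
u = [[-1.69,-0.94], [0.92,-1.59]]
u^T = [[-1.69, 0.92], [-0.94, -1.59]]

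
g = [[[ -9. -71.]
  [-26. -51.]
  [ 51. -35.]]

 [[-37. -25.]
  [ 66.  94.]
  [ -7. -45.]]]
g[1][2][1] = -45.0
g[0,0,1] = -71.0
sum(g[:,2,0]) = 44.0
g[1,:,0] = [-37.0, 66.0, -7.0]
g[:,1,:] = [[-26.0, -51.0], [66.0, 94.0]]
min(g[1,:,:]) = -45.0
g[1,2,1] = -45.0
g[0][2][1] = -35.0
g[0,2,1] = -35.0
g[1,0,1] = -25.0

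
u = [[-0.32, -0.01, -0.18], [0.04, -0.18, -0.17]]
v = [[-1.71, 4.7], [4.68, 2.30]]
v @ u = [[0.74, -0.83, -0.49], [-1.41, -0.46, -1.23]]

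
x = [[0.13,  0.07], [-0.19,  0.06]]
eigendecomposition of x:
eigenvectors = [[-0.16-0.49j,-0.16+0.49j],[(0.85+0j),(0.85-0j)]]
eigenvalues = [(0.1+0.11j), (0.1-0.11j)]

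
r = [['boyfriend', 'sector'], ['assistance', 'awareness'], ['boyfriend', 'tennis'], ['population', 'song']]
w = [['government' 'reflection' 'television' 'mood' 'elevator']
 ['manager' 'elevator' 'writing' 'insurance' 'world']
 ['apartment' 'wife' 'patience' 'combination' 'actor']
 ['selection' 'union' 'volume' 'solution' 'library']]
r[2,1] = 'tennis'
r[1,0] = 'assistance'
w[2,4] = 'actor'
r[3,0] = 'population'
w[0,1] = 'reflection'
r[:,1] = ['sector', 'awareness', 'tennis', 'song']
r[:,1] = ['sector', 'awareness', 'tennis', 'song']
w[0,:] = ['government', 'reflection', 'television', 'mood', 'elevator']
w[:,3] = ['mood', 'insurance', 'combination', 'solution']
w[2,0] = 'apartment'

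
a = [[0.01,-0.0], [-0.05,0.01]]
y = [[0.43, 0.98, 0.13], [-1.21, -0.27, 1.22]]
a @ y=[[0.00, 0.01, 0.00], [-0.03, -0.05, 0.01]]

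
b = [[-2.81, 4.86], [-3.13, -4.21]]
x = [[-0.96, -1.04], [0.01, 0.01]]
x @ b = [[5.95, -0.29], [-0.06, 0.01]]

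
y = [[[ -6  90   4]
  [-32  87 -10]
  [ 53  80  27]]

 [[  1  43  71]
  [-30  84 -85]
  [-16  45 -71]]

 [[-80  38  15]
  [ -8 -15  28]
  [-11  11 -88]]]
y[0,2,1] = 80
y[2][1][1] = -15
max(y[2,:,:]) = 38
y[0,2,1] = 80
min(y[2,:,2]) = -88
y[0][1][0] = -32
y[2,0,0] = -80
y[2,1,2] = 28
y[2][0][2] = 15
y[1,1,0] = -30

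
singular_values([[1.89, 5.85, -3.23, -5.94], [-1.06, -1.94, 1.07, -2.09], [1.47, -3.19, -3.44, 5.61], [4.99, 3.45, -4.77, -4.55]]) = [12.89, 7.37, 2.78, 1.29]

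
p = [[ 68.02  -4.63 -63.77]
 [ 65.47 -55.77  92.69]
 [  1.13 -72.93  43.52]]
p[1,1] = -55.77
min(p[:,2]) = -63.77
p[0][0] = 68.02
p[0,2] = -63.77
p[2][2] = 43.52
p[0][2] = -63.77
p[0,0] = 68.02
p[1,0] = 65.47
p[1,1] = -55.77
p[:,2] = [-63.77, 92.69, 43.52]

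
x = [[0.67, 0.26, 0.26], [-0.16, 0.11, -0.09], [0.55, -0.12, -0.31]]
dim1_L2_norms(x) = [0.76, 0.21, 0.64]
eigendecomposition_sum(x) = [[0.73, 0.28, 0.16], [-0.25, -0.09, -0.05], [0.42, 0.16, 0.09]] + [[-0.04, 0.04, 0.1], [0.02, -0.01, -0.04], [0.17, -0.16, -0.40]] + [[-0.02, -0.06, 0.00], [0.07, 0.22, -0.0], [-0.04, -0.11, 0.00]]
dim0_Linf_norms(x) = [0.67, 0.26, 0.31]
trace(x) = 0.47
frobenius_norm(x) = 1.02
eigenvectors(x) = [[-0.83, 0.24, -0.23],[0.28, -0.08, 0.86],[-0.47, -0.97, -0.45]]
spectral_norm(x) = 0.89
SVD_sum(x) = [[0.7,0.1,0.04],[-0.15,-0.02,-0.01],[0.51,0.07,0.03]] + [[-0.03, 0.15, 0.24], [0.0, -0.0, -0.0], [0.04, -0.20, -0.33]] + [[-0.00,0.02,-0.01], [-0.01,0.13,-0.08], [-0.0,0.01,-0.01]]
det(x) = -0.07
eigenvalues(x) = [0.73, -0.46, 0.2]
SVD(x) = [[-0.8, -0.58, 0.14],[0.17, 0.00, 0.99],[-0.58, 0.81, 0.1]] @ diag([0.8889999478837025, 0.4774618989812966, 0.15687328543747878]) @ [[-0.99,-0.14,-0.05], [0.11,-0.52,-0.85], [-0.09,0.84,-0.53]]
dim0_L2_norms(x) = [0.88, 0.31, 0.41]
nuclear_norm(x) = 1.52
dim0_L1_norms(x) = [1.38, 0.49, 0.66]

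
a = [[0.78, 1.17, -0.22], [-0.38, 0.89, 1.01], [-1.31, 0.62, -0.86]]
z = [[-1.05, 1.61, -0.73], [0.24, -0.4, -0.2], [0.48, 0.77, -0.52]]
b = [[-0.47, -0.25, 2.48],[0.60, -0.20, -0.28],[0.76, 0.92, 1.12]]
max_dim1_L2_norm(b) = 2.54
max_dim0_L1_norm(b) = 3.88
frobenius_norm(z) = 2.36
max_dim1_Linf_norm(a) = 1.31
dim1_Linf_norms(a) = [1.17, 1.01, 1.31]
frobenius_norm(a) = 2.61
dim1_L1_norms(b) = [3.2, 1.08, 2.8]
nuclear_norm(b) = 4.61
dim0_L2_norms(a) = [1.57, 1.6, 1.34]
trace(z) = -1.97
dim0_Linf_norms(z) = [1.05, 1.61, 0.73]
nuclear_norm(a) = 4.48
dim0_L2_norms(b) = [1.08, 0.97, 2.74]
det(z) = -0.61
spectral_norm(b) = 2.75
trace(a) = 0.81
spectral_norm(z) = 2.17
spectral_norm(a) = 1.70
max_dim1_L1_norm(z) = 3.39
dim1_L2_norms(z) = [2.06, 0.51, 1.05]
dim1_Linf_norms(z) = [1.61, 0.4, 0.77]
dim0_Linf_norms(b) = [0.76, 0.92, 2.48]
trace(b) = 0.45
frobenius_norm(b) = 3.10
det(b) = 1.95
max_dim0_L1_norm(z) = 2.78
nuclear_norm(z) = 3.37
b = z @ a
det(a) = -3.22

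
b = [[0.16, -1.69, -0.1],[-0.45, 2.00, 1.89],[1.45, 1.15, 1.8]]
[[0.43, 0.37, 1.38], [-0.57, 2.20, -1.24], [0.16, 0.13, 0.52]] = b @ [[0.28, -1.21, 0.59], [-0.23, -0.41, -0.78], [0.01, 1.31, 0.31]]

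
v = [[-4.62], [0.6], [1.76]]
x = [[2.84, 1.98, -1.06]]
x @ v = [[-13.80]]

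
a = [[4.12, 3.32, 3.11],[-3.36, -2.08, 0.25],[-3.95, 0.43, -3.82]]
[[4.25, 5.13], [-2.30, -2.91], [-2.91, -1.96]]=a@ [[0.46, 0.34], [0.4, 0.88], [0.33, 0.26]]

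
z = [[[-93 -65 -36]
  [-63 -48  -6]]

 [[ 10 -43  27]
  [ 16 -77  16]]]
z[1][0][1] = -43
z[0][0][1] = -65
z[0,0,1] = -65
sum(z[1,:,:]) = -51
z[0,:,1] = [-65, -48]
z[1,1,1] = -77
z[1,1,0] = 16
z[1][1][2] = 16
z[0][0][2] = -36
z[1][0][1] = -43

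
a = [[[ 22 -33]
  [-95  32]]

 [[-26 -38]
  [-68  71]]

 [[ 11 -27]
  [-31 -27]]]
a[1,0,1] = -38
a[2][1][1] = -27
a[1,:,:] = [[-26, -38], [-68, 71]]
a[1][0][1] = -38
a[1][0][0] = -26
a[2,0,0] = 11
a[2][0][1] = -27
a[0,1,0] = -95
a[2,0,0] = 11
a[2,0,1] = -27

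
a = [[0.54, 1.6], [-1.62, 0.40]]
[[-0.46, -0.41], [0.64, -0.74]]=a @[[-0.43, 0.36],[-0.14, -0.38]]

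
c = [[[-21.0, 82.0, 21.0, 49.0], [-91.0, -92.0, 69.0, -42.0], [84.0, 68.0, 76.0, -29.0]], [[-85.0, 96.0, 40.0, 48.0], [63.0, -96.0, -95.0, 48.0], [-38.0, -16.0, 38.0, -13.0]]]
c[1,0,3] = 48.0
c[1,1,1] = -96.0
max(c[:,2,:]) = 84.0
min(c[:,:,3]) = -42.0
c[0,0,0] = -21.0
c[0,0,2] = 21.0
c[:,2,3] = [-29.0, -13.0]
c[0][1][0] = -91.0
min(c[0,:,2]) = 21.0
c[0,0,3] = 49.0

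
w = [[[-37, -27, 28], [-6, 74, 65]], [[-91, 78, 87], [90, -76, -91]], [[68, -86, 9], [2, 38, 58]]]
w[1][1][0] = 90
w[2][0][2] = 9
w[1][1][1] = -76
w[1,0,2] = 87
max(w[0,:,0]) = -6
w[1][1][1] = -76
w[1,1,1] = -76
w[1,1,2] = -91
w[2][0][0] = 68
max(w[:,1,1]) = 74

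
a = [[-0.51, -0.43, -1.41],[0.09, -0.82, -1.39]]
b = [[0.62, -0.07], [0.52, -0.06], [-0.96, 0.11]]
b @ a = [[-0.32,-0.21,-0.78], [-0.27,-0.17,-0.65], [0.50,0.32,1.20]]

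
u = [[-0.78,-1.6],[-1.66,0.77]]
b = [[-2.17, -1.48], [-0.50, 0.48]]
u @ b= [[2.49, 0.39], [3.22, 2.83]]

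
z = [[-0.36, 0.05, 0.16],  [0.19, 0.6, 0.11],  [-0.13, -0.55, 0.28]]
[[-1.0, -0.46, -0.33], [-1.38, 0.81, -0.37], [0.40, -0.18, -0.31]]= z @ [[1.37, 1.91, 0.11],  [-2.29, 0.51, -0.34],  [-2.44, 1.25, -1.73]]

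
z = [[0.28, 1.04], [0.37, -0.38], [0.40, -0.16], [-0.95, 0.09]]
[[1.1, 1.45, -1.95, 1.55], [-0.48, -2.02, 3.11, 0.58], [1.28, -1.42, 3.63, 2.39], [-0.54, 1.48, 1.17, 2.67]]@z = [[-1.41, 1.04], [-0.19, -0.18], [-0.99, 1.51], [-1.67, -1.07]]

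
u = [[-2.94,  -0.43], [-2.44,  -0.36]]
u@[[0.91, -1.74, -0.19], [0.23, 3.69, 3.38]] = [[-2.77,3.53,-0.89], [-2.30,2.92,-0.75]]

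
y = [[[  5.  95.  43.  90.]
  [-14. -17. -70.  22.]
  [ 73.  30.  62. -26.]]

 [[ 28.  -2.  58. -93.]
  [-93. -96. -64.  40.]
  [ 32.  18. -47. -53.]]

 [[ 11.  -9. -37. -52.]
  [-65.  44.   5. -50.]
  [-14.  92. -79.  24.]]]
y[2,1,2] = 5.0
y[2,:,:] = [[11.0, -9.0, -37.0, -52.0], [-65.0, 44.0, 5.0, -50.0], [-14.0, 92.0, -79.0, 24.0]]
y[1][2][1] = 18.0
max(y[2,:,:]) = 92.0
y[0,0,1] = 95.0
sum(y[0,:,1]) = 108.0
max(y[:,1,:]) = 44.0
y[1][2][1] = 18.0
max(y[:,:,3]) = 90.0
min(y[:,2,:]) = -79.0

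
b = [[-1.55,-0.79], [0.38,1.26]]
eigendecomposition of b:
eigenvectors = [[-0.99, 0.28], [0.14, -0.96]]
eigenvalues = [-1.44, 1.15]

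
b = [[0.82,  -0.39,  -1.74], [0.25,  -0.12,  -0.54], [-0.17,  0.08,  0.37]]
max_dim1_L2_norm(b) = 1.96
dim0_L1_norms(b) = [1.24, 0.59, 2.65]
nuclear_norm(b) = 2.10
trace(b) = 1.07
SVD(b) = [[-0.94, 0.34, -0.10], [-0.29, -0.59, 0.75], [0.20, 0.73, 0.65]] @ diag([2.0958925475023933, 0.005733332238139869, 0.0012482889796294168]) @ [[-0.42, 0.2, 0.89],[0.80, -0.38, 0.46],[-0.43, -0.90, 0.00]]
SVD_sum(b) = [[0.82, -0.39, -1.74], [0.25, -0.12, -0.54], [-0.17, 0.08, 0.37]] + [[0.0, -0.0, 0.0], [-0.0, 0.00, -0.0], [0.00, -0.0, 0.0]] + [[0.00,0.00,-0.0], [-0.00,-0.00,0.00], [-0.00,-0.0,0.00]]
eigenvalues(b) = [1.06, 0.01, -0.0]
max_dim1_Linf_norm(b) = 1.74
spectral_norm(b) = 2.10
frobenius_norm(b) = 2.10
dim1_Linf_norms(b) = [1.74, 0.54, 0.37]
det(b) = -0.00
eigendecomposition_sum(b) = [[0.82,-0.39,-1.75],[0.25,-0.12,-0.54],[-0.17,0.08,0.37]] + [[0.00, -0.0, 0.01], [-0.00, 0.00, -0.00], [0.00, -0.00, 0.0]] + [[0.0, -0.00, -0.0], [0.0, -0.00, -0.00], [0.00, -0.00, -0.00]]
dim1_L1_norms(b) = [2.95, 0.91, 0.62]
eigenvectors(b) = [[-0.94, -0.83, 0.51], [-0.29, 0.31, 0.86], [0.2, -0.46, 0.05]]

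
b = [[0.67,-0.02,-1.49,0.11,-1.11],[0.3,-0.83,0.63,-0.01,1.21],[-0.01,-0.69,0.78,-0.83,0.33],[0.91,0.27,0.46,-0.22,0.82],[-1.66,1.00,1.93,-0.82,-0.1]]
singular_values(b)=[3.36, 2.3, 1.05, 0.89, 0.0]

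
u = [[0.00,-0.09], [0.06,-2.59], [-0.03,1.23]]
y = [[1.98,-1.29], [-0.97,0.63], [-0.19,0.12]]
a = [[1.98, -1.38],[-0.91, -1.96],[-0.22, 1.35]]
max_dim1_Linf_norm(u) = 2.59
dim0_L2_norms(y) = [2.21, 1.44]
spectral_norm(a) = 2.84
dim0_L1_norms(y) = [3.14, 2.04]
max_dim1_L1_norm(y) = 3.27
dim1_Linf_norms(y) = [1.98, 0.97, 0.19]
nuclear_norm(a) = 4.91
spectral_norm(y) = 2.64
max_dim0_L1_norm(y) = 3.14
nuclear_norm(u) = 2.87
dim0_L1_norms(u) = [0.09, 3.91]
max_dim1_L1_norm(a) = 3.36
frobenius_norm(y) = 2.64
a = u + y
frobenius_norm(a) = 3.52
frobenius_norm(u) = 2.87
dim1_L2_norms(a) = [2.41, 2.16, 1.37]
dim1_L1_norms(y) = [3.27, 1.6, 0.31]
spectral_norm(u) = 2.87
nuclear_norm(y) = 2.64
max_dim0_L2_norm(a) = 2.75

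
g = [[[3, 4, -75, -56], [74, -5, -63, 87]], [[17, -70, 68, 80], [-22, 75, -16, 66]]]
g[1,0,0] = 17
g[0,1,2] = -63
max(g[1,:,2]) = 68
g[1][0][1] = -70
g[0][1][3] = 87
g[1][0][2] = 68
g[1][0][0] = 17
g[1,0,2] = 68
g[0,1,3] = 87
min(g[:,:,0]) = -22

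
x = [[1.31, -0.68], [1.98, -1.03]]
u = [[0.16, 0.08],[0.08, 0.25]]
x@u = [[0.16, -0.07], [0.23, -0.1]]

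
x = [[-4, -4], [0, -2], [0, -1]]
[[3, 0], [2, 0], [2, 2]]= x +[[7, 4], [2, 2], [2, 3]]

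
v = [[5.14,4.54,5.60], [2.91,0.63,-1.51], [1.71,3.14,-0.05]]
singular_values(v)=[9.33, 3.45, 1.81]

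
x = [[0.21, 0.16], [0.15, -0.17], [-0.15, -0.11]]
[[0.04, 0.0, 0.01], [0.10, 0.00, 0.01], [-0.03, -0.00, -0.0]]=x@[[0.37,0.01,0.05], [-0.24,-0.0,-0.03]]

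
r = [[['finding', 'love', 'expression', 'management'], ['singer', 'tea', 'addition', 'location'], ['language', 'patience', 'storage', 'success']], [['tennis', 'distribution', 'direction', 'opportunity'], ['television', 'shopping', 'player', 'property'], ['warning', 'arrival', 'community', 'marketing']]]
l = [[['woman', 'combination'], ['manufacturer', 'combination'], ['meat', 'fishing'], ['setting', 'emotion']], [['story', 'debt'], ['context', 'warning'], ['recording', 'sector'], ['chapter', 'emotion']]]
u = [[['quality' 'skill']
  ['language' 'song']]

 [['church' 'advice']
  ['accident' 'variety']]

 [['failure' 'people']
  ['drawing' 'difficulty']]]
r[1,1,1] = 'shopping'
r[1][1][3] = 'property'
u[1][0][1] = 'advice'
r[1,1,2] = 'player'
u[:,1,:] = [['language', 'song'], ['accident', 'variety'], ['drawing', 'difficulty']]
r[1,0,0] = 'tennis'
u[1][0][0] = 'church'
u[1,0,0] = 'church'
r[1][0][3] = 'opportunity'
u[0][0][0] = 'quality'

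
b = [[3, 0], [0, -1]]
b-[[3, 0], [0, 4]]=[[0, 0], [0, -5]]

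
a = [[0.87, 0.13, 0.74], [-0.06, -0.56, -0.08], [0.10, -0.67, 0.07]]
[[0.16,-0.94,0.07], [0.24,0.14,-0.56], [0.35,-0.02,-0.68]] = a@[[-0.51, -0.68, -0.20], [-0.5, -0.12, 1.0], [0.9, -0.45, 0.16]]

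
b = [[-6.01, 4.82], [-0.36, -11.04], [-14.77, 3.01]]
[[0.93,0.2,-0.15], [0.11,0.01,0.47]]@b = [[-3.45, 1.82], [-7.61, 1.83]]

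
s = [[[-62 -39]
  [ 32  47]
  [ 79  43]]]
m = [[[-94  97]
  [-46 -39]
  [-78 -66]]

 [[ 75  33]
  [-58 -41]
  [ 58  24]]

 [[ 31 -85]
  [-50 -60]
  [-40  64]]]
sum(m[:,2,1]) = 22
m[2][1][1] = -60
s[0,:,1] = [-39, 47, 43]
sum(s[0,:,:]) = 100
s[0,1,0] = 32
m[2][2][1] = 64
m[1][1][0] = -58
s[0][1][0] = 32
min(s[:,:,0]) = -62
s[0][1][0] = 32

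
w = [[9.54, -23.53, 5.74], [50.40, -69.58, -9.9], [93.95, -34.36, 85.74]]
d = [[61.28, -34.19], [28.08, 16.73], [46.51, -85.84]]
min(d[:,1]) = -85.84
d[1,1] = 16.73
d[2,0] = 46.51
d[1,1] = 16.73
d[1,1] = 16.73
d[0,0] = 61.28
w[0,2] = 5.74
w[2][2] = 85.74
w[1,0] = 50.4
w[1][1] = -69.58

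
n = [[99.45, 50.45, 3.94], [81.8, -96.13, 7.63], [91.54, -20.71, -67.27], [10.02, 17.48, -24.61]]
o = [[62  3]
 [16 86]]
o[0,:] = [62, 3]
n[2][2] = -67.27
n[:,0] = [99.45, 81.8, 91.54, 10.02]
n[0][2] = 3.94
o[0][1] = 3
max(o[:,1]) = 86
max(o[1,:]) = 86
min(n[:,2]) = -67.27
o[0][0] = 62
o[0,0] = 62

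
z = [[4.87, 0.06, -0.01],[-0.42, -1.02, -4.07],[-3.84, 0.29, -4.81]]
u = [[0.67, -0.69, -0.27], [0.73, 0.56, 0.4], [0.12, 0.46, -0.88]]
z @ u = [[3.31,-3.33,-1.28], [-1.51,-2.15,3.29], [-2.94,0.6,5.39]]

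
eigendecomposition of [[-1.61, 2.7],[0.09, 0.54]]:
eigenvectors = [[-1.00, -0.77], [0.04, -0.64]]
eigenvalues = [-1.72, 0.65]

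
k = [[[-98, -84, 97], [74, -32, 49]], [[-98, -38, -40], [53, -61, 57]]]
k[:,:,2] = [[97, 49], [-40, 57]]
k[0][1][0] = 74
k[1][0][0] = -98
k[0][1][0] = 74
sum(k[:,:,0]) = -69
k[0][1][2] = 49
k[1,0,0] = -98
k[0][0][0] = -98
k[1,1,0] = 53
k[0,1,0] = 74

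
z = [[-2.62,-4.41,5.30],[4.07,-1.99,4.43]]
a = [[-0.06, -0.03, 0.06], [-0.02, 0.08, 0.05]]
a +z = [[-2.68,-4.44,5.36],[4.05,-1.91,4.48]]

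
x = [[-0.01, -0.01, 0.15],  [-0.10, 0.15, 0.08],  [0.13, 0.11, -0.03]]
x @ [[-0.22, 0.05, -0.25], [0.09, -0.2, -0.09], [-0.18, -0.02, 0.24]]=[[-0.03, -0.0, 0.04], [0.02, -0.04, 0.03], [-0.01, -0.01, -0.05]]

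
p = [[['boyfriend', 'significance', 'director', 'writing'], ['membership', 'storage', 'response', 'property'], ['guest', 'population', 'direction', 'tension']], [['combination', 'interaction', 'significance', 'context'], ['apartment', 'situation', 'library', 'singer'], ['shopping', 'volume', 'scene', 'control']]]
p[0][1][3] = 'property'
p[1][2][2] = 'scene'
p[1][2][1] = 'volume'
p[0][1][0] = 'membership'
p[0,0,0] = 'boyfriend'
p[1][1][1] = 'situation'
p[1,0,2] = 'significance'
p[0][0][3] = 'writing'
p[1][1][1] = 'situation'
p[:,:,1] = [['significance', 'storage', 'population'], ['interaction', 'situation', 'volume']]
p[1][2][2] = 'scene'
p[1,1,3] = 'singer'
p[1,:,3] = ['context', 'singer', 'control']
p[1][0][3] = 'context'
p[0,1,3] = 'property'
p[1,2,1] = 'volume'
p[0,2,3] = 'tension'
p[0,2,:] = ['guest', 'population', 'direction', 'tension']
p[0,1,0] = 'membership'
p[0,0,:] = ['boyfriend', 'significance', 'director', 'writing']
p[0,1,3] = 'property'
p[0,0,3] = 'writing'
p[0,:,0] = ['boyfriend', 'membership', 'guest']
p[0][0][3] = 'writing'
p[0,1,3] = 'property'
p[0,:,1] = ['significance', 'storage', 'population']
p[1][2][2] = 'scene'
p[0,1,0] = 'membership'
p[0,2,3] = 'tension'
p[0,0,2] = 'director'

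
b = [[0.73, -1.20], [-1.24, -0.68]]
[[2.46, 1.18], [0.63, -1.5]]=b @ [[0.46, 1.31], [-1.77, -0.19]]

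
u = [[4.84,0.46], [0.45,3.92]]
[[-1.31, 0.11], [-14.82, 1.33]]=u @ [[0.09,-0.01], [-3.79,0.34]]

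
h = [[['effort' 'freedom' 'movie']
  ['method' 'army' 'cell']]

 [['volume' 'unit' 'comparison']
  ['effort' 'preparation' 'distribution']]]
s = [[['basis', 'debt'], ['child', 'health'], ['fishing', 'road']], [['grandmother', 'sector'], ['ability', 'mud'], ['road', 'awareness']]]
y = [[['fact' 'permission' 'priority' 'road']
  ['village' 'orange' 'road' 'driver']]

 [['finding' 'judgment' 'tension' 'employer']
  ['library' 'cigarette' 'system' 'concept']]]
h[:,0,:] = [['effort', 'freedom', 'movie'], ['volume', 'unit', 'comparison']]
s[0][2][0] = 'fishing'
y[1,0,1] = 'judgment'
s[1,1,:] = ['ability', 'mud']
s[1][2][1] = 'awareness'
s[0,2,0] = 'fishing'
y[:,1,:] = [['village', 'orange', 'road', 'driver'], ['library', 'cigarette', 'system', 'concept']]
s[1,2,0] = 'road'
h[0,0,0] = 'effort'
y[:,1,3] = ['driver', 'concept']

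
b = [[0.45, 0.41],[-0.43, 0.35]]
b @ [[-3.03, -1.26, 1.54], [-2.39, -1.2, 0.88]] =[[-2.34, -1.06, 1.05], [0.47, 0.12, -0.35]]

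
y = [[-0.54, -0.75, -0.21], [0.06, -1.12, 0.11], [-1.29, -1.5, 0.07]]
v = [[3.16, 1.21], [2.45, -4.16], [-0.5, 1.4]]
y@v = [[-3.44, 2.17], [-2.61, 4.89], [-7.79, 4.78]]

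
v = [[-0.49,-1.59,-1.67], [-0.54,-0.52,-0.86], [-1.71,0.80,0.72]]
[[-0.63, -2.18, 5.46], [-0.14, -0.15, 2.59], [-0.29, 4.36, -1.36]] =v @ [[0.35, -1.68, -0.6], [0.95, 1.65, -1.34], [-0.63, 0.23, -1.82]]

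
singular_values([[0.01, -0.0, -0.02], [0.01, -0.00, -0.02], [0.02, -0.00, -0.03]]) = [0.05, 0.0, 0.0]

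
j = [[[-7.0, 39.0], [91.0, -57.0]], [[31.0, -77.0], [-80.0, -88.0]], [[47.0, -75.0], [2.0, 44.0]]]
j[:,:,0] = [[-7.0, 91.0], [31.0, -80.0], [47.0, 2.0]]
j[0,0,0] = -7.0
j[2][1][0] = 2.0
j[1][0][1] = -77.0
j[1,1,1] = -88.0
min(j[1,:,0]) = -80.0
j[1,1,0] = -80.0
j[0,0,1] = 39.0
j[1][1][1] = -88.0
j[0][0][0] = -7.0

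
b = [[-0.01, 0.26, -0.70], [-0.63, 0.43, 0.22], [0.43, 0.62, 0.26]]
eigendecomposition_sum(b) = [[-0.03+0.35j, 0.22+0.10j, -0.28+0.03j], [(-0.23+0.05j), -0.02+0.16j, (-0.08-0.18j)], [(0.28+0.09j), (0.12-0.16j), -0.02+0.24j]] + [[(-0.03-0.35j), 0.22-0.10j, (-0.28-0.03j)],  [-0.23-0.05j, (-0.02-0.16j), -0.08+0.18j],  [(0.28-0.09j), (0.12+0.16j), (-0.02-0.24j)]] + [[0.06-0.00j,(-0.17+0j),(-0.14+0j)], [-0.16+0.00j,(0.47-0j),(0.38-0j)], [(-0.13+0j),0.38-0.00j,(0.3-0j)]]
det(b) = 0.47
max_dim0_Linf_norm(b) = 0.7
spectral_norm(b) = 0.84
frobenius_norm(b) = 1.35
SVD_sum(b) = [[0.04, -0.18, -0.15], [-0.08, 0.43, 0.35], [-0.09, 0.43, 0.36]] + [[0.15, 0.05, -0.02], [-0.47, -0.15, 0.06], [0.53, 0.16, -0.07]] + [[-0.2, 0.40, -0.53], [-0.07, 0.15, -0.20], [-0.01, 0.02, -0.03]]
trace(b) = 0.68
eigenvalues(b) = [(-0.08+0.75j), (-0.08-0.75j), (0.84+0j)]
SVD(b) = [[0.29,  -0.21,  0.93],  [-0.67,  0.65,  0.35],  [-0.68,  -0.73,  0.05]] @ diag([0.8364046759945162, 0.7631858680023966, 0.7367323454660699]) @ [[0.15, -0.76, -0.63], [-0.95, -0.3, 0.13], [-0.28, 0.58, -0.76]]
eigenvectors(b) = [[(-0.68+0j),(-0.68-0j),-0.27+0.00j], [-0.14-0.44j,(-0.14+0.44j),0.75+0.00j], [-0.12+0.56j,(-0.12-0.56j),0.60+0.00j]]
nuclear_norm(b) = 2.34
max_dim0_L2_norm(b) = 0.8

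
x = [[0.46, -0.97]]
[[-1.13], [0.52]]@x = [[-0.52, 1.1], [0.24, -0.50]]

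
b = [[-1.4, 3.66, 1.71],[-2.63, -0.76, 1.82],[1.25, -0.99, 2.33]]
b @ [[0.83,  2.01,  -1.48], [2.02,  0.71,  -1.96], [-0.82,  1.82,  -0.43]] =[[4.83, 2.90, -5.84], [-5.21, -2.51, 4.60], [-2.87, 6.05, -0.91]]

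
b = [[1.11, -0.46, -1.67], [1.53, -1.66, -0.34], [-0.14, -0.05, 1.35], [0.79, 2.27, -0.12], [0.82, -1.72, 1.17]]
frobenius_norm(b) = 4.70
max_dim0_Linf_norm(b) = 2.27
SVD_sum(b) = [[0.23, -0.65, 0.05], [0.68, -1.93, 0.14], [0.03, -0.08, 0.01], [-0.62, 1.77, -0.12], [0.65, -1.85, 0.13]] + [[0.96,0.22,-1.67], [0.43,0.1,-0.74], [-0.61,-0.14,1.07], [0.37,0.09,-0.65], [-0.4,-0.09,0.69]] + [[-0.08, -0.03, -0.05],  [0.42, 0.17, 0.27],  [0.44, 0.18, 0.28],  [1.04, 0.41, 0.65],  [0.56, 0.22, 0.35]]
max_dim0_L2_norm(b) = 3.33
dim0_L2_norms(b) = [2.21, 3.33, 2.47]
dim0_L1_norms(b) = [4.39, 6.16, 4.65]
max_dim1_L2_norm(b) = 2.41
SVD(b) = [[-0.2, -0.72, 0.06], [-0.59, -0.32, -0.32], [-0.03, 0.46, -0.33], [0.54, -0.28, -0.78], [-0.57, 0.30, -0.42]] @ diag([3.4772643117097104, 2.687738039420388, 1.662858123221172]) @ [[-0.33, 0.94, -0.07], [-0.5, -0.11, 0.86], [-0.8, -0.32, -0.50]]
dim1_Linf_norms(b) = [1.67, 1.66, 1.35, 2.27, 1.72]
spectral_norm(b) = 3.48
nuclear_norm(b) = 7.83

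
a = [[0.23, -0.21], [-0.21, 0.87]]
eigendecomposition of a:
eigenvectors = [[-0.96, 0.29], [-0.29, -0.96]]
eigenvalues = [0.17, 0.93]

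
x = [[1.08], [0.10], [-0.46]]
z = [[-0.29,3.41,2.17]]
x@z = [[-0.31, 3.68, 2.34], [-0.03, 0.34, 0.22], [0.13, -1.57, -1.0]]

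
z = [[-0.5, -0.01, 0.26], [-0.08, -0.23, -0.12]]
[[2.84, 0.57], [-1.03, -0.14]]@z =[[-1.47, -0.16, 0.67], [0.53, 0.04, -0.25]]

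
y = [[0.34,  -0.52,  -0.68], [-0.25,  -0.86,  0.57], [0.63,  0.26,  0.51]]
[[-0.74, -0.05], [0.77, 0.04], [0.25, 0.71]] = y @ [[-0.37, 0.76],[-0.12, 0.02],[1.00, 0.44]]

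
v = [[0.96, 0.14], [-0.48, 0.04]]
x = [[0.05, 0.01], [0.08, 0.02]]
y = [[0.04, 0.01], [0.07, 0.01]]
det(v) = 0.11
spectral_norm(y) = 0.08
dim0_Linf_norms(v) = [0.96, 0.14]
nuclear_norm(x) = 0.10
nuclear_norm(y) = 0.09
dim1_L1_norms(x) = [0.06, 0.1]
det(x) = 0.00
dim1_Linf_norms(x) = [0.05, 0.08]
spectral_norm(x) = 0.10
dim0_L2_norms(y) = [0.08, 0.01]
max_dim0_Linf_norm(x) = 0.08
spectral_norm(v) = 1.08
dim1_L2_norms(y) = [0.04, 0.07]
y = x @ v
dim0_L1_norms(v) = [1.44, 0.18]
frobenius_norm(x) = 0.10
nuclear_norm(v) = 1.18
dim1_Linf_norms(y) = [0.04, 0.07]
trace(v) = 1.00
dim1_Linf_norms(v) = [0.96, 0.48]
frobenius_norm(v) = 1.08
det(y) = -0.00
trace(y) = 0.05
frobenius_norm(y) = 0.08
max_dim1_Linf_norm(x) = 0.08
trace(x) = 0.07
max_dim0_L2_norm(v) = 1.07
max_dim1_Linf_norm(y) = 0.07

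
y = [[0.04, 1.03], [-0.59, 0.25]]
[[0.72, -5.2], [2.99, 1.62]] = y @ [[-4.70, -4.80], [0.88, -4.86]]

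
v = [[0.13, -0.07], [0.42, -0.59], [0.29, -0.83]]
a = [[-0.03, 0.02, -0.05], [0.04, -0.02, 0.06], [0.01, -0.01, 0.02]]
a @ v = [[-0.01, 0.03], [0.01, -0.04], [0.00, -0.01]]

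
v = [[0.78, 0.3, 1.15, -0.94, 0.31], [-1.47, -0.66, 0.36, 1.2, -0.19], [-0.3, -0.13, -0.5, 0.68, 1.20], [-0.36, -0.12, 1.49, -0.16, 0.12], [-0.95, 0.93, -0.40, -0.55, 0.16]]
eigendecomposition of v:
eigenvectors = [[-0.18-0.41j,-0.18+0.41j,(-0.17+0j),(-0.23+0j),(0.46+0j)], [-0.03-0.03j,(-0.03+0.03j),(-0.68+0j),(-0.71+0j),0.14+0.00j], [0.18-0.42j,(0.18+0.42j),-0.29+0.00j,(-0.22+0j),-0.53+0.00j], [-0.17-0.43j,-0.17+0.43j,(-0.65+0j),(-0.62+0j),(0.65+0j)], [(0.62+0j),(0.62-0j),0.06+0.00j,(0.12+0j),(0.25+0j)]]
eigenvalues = [(0.44+1.23j), (0.44-1.23j), (0.28+0j), (0.07+0j), (-1.61+0j)]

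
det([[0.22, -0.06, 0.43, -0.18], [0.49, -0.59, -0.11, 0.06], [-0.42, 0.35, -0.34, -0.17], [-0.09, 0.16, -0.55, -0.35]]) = 0.017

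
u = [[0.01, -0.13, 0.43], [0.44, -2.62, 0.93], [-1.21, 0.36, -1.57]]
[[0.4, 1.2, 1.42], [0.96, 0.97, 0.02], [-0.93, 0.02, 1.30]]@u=[[-1.19,  -2.68,  -0.94], [0.41,  -2.66,  1.28], [-1.57,  0.54,  -2.42]]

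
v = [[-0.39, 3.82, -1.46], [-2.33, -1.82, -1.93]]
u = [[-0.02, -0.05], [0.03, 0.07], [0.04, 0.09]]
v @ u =[[0.06, 0.16],[-0.09, -0.18]]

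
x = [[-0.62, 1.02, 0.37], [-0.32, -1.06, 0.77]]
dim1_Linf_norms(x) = [1.02, 1.06]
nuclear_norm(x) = 2.56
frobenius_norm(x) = 1.84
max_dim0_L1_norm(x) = 2.08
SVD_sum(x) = [[-0.09, 0.92, -0.23],[0.11, -1.14, 0.29]] + [[-0.53, 0.1, 0.6], [-0.43, 0.08, 0.48]]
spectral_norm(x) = 1.52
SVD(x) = [[-0.63, 0.78], [0.78, 0.63]] @ diag([1.5171926981151902, 1.0386175026379776]) @ [[0.09, -0.97, 0.24], [-0.66, 0.12, 0.74]]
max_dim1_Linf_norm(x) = 1.06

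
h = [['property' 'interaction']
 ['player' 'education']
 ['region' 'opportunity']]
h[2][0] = 'region'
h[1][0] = 'player'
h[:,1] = ['interaction', 'education', 'opportunity']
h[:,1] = ['interaction', 'education', 'opportunity']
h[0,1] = 'interaction'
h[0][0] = 'property'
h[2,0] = 'region'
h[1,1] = 'education'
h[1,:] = ['player', 'education']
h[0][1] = 'interaction'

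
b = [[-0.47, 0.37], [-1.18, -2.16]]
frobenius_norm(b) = 2.53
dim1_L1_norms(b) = [0.84, 3.34]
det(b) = 1.45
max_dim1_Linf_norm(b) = 2.16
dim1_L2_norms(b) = [0.6, 2.46]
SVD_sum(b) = [[0.05,  0.09],[-1.16,  -2.17]] + [[-0.52,  0.28], [-0.02,  0.01]]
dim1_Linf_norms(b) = [0.47, 2.16]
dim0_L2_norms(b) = [1.27, 2.19]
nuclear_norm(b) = 3.05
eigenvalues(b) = [-0.79, -1.84]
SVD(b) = [[0.04, -1.00], [-1.00, -0.04]] @ diag([2.463427839378326, 0.5893413952674897]) @ [[0.47,0.88], [0.88,-0.47]]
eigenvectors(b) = [[0.76, -0.26], [-0.65, 0.97]]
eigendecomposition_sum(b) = [[-1.03, -0.28], [0.88, 0.24]] + [[0.56, 0.65], [-2.06, -2.4]]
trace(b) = -2.63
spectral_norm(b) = 2.46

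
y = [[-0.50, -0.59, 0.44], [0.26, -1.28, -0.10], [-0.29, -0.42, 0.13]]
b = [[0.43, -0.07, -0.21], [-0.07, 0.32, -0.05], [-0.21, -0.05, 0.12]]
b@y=[[-0.17, -0.08, 0.17], [0.13, -0.35, -0.07], [0.06, 0.14, -0.07]]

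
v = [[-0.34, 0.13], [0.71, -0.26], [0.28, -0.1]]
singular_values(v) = [0.89, 0.01]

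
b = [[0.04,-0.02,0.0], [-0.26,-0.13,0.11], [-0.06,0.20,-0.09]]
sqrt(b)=[[0.16+0.05j, (-0.03+0.02j), -0.02-0.00j],[-0.45+0.31j, (0.08+0.31j), 0.05-0.17j],[(-0.54-0.05j), (0.1-0.3j), (0.06+0.24j)]]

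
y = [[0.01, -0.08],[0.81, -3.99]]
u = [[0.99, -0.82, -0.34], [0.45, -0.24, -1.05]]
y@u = [[-0.03, 0.01, 0.08], [-0.99, 0.29, 3.91]]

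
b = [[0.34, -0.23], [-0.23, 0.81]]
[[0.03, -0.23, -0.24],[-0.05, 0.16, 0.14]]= b @ [[0.07, -0.67, -0.73],[-0.04, 0.01, -0.04]]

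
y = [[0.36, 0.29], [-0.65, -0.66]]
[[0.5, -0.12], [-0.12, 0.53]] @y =[[0.26, 0.22], [-0.39, -0.38]]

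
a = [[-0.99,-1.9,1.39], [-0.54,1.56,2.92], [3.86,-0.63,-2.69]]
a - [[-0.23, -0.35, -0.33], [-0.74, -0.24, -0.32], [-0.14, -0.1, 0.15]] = [[-0.76, -1.55, 1.72], [0.2, 1.8, 3.24], [4.00, -0.53, -2.84]]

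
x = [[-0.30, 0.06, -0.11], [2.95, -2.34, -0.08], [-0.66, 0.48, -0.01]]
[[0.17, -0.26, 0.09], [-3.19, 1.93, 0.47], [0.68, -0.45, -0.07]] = x @[[-0.67, 0.54, -0.51],[0.5, -0.17, -0.85],[0.55, 0.82, 0.15]]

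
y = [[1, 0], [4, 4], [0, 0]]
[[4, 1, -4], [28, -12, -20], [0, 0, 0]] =y @[[4, 1, -4], [3, -4, -1]]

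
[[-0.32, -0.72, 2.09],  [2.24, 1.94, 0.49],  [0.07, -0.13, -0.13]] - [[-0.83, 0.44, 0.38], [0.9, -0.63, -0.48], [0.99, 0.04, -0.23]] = [[0.51, -1.16, 1.71],  [1.34, 2.57, 0.97],  [-0.92, -0.17, 0.1]]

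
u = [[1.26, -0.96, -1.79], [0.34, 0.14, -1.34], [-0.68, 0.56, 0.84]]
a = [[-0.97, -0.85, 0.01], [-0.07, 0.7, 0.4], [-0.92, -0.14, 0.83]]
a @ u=[[-1.52, 0.82, 2.88],[-0.12, 0.39, -0.48],[-1.77, 1.33, 2.53]]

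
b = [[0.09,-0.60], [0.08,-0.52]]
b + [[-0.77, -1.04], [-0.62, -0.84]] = [[-0.68,  -1.64], [-0.54,  -1.36]]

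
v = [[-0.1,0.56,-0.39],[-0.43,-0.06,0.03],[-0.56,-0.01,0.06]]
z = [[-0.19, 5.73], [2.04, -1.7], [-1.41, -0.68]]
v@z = [[1.71, -1.26],[-0.08, -2.38],[0.00, -3.23]]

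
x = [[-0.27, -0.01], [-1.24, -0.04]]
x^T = [[-0.27,  -1.24], [-0.01,  -0.04]]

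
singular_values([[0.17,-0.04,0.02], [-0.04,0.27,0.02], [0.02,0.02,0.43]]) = [0.43, 0.28, 0.15]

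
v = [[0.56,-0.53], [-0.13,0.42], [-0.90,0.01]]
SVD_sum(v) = [[0.66, -0.29], [-0.26, 0.11], [-0.76, 0.33]] + [[-0.1, -0.24], [0.13, 0.31], [-0.14, -0.32]]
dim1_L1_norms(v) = [1.09, 0.55, 0.91]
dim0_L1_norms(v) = [1.59, 0.96]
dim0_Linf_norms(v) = [0.9, 0.53]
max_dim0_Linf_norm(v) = 0.9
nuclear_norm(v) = 1.69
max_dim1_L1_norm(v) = 1.09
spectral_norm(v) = 1.14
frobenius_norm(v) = 1.26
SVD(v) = [[-0.64,0.48], [0.25,-0.61], [0.73,0.63]] @ diag([1.138192663487034, 0.5499249592301577]) @ [[-0.92,0.4],[-0.4,-0.92]]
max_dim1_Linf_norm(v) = 0.9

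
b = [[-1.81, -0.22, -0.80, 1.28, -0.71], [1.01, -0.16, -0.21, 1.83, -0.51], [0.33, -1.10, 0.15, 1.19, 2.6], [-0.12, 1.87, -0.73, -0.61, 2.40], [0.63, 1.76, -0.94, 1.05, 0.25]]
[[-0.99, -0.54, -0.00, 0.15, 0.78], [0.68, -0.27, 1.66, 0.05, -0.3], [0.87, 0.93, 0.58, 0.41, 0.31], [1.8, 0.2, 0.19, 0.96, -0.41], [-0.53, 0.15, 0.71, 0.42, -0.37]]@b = [[1.72,1.96,0.06,-1.53,1.53], [-1.15,-2.37,0.01,2.01,4.02], [-0.30,0.33,-1.4,3.58,1.48], [-3.37,0.44,-1.77,1.88,1.32], [1.06,-0.55,0.54,-0.2,3.06]]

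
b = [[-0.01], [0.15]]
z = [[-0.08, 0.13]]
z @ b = [[0.02]]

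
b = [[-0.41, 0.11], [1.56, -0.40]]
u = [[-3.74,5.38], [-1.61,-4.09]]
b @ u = [[1.36, -2.66],[-5.19, 10.03]]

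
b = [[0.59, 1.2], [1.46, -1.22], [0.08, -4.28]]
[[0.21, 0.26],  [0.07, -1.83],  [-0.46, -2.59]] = b @ [[0.14,-0.76], [0.11,0.59]]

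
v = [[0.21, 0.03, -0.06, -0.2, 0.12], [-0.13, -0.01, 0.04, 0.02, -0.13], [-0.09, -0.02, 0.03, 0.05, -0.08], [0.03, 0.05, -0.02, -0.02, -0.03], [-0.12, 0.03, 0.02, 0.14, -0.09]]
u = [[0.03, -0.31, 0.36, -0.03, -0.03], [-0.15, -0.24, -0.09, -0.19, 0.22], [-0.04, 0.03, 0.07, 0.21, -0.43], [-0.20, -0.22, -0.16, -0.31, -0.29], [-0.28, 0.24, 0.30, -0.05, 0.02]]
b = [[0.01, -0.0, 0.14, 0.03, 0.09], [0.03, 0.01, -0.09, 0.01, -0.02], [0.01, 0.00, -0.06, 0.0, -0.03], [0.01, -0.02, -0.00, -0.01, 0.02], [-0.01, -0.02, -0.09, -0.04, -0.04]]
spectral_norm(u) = 0.62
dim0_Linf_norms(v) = [0.21, 0.05, 0.06, 0.2, 0.13]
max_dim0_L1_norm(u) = 1.04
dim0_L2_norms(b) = [0.04, 0.03, 0.2, 0.05, 0.11]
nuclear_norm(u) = 2.25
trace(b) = -0.09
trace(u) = -0.43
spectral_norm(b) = 0.23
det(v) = -0.00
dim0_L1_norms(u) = [0.7, 1.04, 0.98, 0.79, 0.99]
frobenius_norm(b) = 0.24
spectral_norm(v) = 0.43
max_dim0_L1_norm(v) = 0.58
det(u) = 0.01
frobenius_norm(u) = 1.08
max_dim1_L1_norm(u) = 1.18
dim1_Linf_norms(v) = [0.21, 0.13, 0.09, 0.05, 0.14]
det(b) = 0.00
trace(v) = 0.12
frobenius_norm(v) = 0.45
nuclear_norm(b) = 0.33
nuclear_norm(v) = 0.63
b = v @ u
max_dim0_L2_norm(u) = 0.56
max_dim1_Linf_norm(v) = 0.21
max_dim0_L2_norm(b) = 0.2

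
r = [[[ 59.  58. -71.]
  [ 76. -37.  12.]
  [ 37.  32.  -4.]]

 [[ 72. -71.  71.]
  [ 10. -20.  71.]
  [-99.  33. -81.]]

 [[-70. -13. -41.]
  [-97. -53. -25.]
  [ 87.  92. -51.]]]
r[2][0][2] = -41.0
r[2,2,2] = -51.0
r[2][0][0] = -70.0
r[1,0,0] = 72.0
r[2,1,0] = -97.0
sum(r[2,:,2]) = -117.0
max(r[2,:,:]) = 92.0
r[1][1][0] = 10.0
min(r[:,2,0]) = -99.0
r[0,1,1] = -37.0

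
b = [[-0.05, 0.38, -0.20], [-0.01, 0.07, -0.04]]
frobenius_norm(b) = 0.44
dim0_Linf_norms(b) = [0.05, 0.38, 0.2]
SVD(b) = [[-0.98,-0.18],[-0.18,0.98]] @ diag([0.43987736097704233, 0.002811992153762725]) @ [[0.12, -0.88, 0.46],[-0.21, -0.48, -0.85]]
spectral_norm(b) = 0.44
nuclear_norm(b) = 0.44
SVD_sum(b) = [[-0.05, 0.38, -0.20], [-0.01, 0.07, -0.04]] + [[0.0,  0.00,  0.0], [-0.00,  -0.00,  -0.0]]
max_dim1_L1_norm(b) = 0.63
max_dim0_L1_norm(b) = 0.45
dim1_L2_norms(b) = [0.43, 0.08]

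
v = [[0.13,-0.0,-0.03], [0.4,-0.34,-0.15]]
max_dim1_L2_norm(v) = 0.55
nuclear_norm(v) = 0.64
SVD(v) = [[-0.19, -0.98], [-0.98, 0.19]] @ diag([0.5559317707033791, 0.08270348434380273]) @ [[-0.75, 0.6, 0.28], [-0.62, -0.78, 0.01]]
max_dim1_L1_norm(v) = 0.89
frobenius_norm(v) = 0.56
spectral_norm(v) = 0.56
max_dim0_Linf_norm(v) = 0.4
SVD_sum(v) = [[0.08, -0.06, -0.03], [0.41, -0.33, -0.15]] + [[0.05, 0.06, -0.0],[-0.01, -0.01, 0.0]]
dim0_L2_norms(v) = [0.42, 0.34, 0.15]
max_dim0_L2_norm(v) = 0.42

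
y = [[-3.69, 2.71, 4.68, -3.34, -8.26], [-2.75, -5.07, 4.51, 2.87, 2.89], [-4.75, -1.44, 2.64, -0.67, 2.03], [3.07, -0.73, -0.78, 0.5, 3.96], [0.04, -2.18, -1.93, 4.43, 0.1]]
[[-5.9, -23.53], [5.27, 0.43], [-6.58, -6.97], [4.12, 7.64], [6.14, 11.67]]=y @[[1.67,0.86], [-0.89,-1.27], [0.68,-1.88], [1.24,1.17], [-0.44,0.51]]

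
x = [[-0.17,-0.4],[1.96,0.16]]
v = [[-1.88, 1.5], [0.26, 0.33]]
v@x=[[3.26, 0.99], [0.60, -0.05]]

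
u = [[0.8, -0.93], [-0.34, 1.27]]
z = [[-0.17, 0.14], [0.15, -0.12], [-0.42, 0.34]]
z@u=[[-0.18, 0.34], [0.16, -0.29], [-0.45, 0.82]]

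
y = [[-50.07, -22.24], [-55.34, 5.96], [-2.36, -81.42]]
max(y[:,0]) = -2.36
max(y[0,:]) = -22.24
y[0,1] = -22.24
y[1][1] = 5.96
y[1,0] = -55.34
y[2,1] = -81.42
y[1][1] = 5.96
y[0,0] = -50.07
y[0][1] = -22.24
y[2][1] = -81.42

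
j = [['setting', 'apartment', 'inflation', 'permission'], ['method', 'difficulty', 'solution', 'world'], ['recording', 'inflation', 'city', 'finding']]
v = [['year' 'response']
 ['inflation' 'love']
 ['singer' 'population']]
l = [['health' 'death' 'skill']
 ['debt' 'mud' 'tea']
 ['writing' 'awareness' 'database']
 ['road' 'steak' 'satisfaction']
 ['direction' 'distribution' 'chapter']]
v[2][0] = 'singer'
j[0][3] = 'permission'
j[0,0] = 'setting'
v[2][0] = 'singer'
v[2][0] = 'singer'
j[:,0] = ['setting', 'method', 'recording']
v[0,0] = 'year'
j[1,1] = 'difficulty'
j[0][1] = 'apartment'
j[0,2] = 'inflation'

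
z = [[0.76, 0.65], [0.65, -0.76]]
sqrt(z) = [[0.88+0.12j, 0.32-0.32j], [(0.32-0.32j), 0.12+0.88j]]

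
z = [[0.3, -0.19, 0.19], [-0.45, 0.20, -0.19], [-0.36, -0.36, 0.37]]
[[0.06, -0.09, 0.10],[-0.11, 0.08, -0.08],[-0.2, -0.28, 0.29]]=z @ [[0.34,0.11,-0.11], [0.11,0.65,-0.02], [-0.11,-0.02,0.67]]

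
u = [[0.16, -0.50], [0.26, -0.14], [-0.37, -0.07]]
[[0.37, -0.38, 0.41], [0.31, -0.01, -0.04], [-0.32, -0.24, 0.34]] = u @ [[0.94, 0.47, -0.72], [-0.44, 0.91, -1.06]]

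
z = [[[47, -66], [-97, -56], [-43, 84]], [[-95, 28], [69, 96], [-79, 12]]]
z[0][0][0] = 47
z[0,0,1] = -66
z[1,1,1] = 96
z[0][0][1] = -66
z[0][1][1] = -56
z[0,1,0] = -97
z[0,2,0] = -43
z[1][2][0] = -79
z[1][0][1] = 28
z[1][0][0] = -95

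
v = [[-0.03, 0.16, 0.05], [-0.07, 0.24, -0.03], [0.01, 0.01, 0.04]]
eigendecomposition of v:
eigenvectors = [[0.62, 0.93, 0.83],[0.78, 0.24, 0.41],[0.1, -0.27, 0.38]]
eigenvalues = [0.18, -0.0, 0.07]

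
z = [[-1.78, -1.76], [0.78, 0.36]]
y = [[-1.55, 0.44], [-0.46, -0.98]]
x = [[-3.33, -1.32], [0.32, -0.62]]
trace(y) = -2.53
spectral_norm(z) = 2.63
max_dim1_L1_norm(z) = 3.54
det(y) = 1.72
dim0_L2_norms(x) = [3.35, 1.46]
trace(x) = -3.95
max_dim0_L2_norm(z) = 1.94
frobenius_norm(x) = 3.65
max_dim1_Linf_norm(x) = 3.33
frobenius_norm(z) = 2.65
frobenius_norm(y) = 1.94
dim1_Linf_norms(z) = [1.78, 0.78]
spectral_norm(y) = 1.63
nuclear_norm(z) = 2.91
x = z + y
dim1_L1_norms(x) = [4.65, 0.94]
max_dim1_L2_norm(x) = 3.58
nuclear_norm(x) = 4.28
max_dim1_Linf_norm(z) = 1.78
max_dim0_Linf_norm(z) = 1.78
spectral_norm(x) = 3.58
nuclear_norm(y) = 2.69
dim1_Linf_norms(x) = [3.33, 0.62]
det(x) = 2.49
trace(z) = -1.42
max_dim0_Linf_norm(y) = 1.55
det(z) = 0.73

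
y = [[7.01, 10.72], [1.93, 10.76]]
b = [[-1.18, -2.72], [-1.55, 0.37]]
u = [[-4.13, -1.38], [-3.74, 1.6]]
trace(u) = -2.53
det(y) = 54.74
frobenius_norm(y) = 16.84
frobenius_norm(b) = 3.37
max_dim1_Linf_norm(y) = 10.76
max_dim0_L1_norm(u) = 7.87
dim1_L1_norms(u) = [5.51, 5.34]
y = u @ b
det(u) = -11.77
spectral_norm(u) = 5.57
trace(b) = -0.81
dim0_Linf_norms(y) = [7.01, 10.76]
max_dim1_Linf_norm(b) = 2.72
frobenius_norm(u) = 5.96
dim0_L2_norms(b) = [1.95, 2.75]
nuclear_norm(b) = 4.54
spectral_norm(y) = 16.51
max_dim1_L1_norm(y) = 17.73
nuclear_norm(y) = 19.83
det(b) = -4.65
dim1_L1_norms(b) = [3.9, 1.92]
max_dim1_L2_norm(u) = 4.35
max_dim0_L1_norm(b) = 3.09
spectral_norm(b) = 2.98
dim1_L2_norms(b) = [2.96, 1.59]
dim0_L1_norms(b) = [2.73, 3.09]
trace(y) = 17.77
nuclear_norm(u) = 7.68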